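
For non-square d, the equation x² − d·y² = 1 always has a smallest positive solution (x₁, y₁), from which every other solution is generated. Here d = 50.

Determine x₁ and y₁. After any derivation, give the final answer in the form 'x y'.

√50 = [7; 14, …], period ℓ=1 (odd) → k=1
step 0: (7, 1)  from 7·(1,0) + (0,1)
step 1: (99, 14)  from 14·(7,1) + (1,0)
fundamental: x₁=99, y₁=14  (since 9801 − 50·196 = 1)

99 14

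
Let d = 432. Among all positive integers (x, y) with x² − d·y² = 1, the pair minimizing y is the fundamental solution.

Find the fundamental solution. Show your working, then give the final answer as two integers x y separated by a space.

d=432: √d = [20; 1,3,1,1,1,3,1,40] (ℓ=8, even), read p_7/q_7
k=0  a_k=20  p_k/q_k = 20/1
…
k=2  a_k=3  p_k/q_k = 83/4
k=3  a_k=1  p_k/q_k = 104/5
k=4  a_k=1  p_k/q_k = 187/9
k=5  a_k=1  p_k/q_k = 291/14
k=6  a_k=3  p_k/q_k = 1060/51
k=7  a_k=1  p_k/q_k = 1351/65
(x₁, y₁) = (1351, 65);  1351² − 432·65² = 1 ✓

1351 65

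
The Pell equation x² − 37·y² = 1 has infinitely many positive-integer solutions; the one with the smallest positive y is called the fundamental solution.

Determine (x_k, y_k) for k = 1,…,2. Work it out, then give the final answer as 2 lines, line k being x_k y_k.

√37 = [6; 12, …], period ℓ=1 (odd) → k=1
i=0: a=6 ⇒ p=6, q=1
i=1: a=12 ⇒ p=73, q=12
(x₁, y₁) = (73, 12);  73² − 37·12² = 1 ✓
(x_2, y_2) = (73·73 + 37·12·12, 73·12 + 12·73) = (10657, 1752)

73 12
10657 1752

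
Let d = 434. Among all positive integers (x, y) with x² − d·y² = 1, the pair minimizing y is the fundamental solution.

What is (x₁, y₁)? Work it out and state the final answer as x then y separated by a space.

125 6

√434 = [20; 1,4,1,40, …], period ℓ=4 (even) → k=3
k=0  a_k=20  p_k/q_k = 20/1
k=1  a_k=1  p_k/q_k = 21/1
k=2  a_k=4  p_k/q_k = 104/5
k=3  a_k=1  p_k/q_k = 125/6
(x₁, y₁) = (125, 6);  125² − 434·6² = 1 ✓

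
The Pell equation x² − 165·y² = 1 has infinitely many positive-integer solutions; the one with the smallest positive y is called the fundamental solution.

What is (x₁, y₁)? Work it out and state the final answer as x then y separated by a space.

√165 = [12; 1,5,2,5,1,24, …], period ℓ=6 (even) → k=5
i=0: a=12 ⇒ p=12, q=1
…
i=2: a=5 ⇒ p=77, q=6
i=3: a=2 ⇒ p=167, q=13
i=4: a=5 ⇒ p=912, q=71
i=5: a=1 ⇒ p=1079, q=84
(x₁, y₁) = (1079, 84);  1079² − 165·84² = 1 ✓

1079 84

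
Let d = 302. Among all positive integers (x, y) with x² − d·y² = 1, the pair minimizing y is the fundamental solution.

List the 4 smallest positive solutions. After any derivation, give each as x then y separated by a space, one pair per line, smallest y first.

[17; 2,1,1,1,4,…,1,2,34] for √302; ℓ=16 ⇒ convergent index 15
step 0: (17, 1)  from 17·(1,0) + (0,1)
…
step 9: (36581, 2105)  from 1·(34513,1986) + (2068,119)
step 10: (107675, 6196)  from 2·(36581,2105) + (34513,1986)
…
step 12: (574956, 33085)  from 1·(467281,26889) + (107675,6196)
step 13: (1042237, 59974)  from 1·(574956,33085) + (467281,26889)
step 14: (1617193, 93059)  from 1·(1042237,59974) + (574956,33085)
step 15: (4276623, 246092)  from 2·(1617193,93059) + (1042237,59974)
(x₁, y₁) = (4276623, 246092);  4276623² − 302·246092² = 1 ✓
n=2: (4276623,246092)∘(4276623,246092) = (4276623·4276623+302·246092·246092, 4276623·246092+246092·4276623) = (36579008568257,2104885414632)
n=3: (36579008568257,2104885414632)∘(4276623,246092) = (4276623·36579008568257+302·246092·2104885414632, 4276623·2104885414632+246092·36579008568257) = (312869258720405635599,18003602753159249380)
n=4: (312869258720405635599,18003602753159249380)∘(4276623,246092) = (4276623·312869258720405635599+302·246092·18003602753159249380, 4276623·18003602753159249380+246092·312869258720405635599) = (2676047735673238042056036097,153989243234046232237072848)

4276623 246092
36579008568257 2104885414632
312869258720405635599 18003602753159249380
2676047735673238042056036097 153989243234046232237072848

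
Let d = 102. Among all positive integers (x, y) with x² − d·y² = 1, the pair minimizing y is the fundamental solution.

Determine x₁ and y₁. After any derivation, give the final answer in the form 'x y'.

101 10

√102 = [10; 10,20, …], period ℓ=2 (even) → k=1
step 0: (10, 1)  from 10·(1,0) + (0,1)
step 1: (101, 10)  from 10·(10,1) + (1,0)
fundamental: x₁=101, y₁=10  (since 10201 − 102·100 = 1)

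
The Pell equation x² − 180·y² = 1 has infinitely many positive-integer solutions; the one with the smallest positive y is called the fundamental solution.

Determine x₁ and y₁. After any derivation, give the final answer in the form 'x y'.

d=180: √d = [13; 2,2,2,26] (ℓ=4, even), read p_3/q_3
i=0: a=13 ⇒ p=13, q=1
…
i=2: a=2 ⇒ p=67, q=5
i=3: a=2 ⇒ p=161, q=12
→ (161, 12).  Check: 161²=25921, 180·12²=25920, difference 1.

161 12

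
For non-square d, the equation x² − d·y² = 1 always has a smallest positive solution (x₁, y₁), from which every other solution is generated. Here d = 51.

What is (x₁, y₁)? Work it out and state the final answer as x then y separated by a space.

[7; 7,14] for √51; ℓ=2 ⇒ convergent index 1
a_0=7:  p_0=7·1+0=7,  q_0=7·0+1=1
a_1=7:  p_1=7·7+1=50,  q_1=7·1+0=7
→ (50, 7).  Check: 50²=2500, 51·7²=2499, difference 1.

50 7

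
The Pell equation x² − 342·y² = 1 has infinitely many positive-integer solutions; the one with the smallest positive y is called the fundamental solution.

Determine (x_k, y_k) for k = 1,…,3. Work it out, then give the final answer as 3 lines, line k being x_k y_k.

[18; 2,36] for √342; ℓ=2 ⇒ convergent index 1
k=0  a_k=18  p_k/q_k = 18/1
k=1  a_k=2  p_k/q_k = 37/2
fundamental: x₁=37, y₁=2  (since 1369 − 342·4 = 1)
(37+2√342)^2 = 2737 + 148√342
(37+2√342)^3 = 202501 + 10950√342

37 2
2737 148
202501 10950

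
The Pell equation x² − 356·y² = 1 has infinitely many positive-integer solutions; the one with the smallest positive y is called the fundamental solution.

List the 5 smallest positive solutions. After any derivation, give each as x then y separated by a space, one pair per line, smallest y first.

500001 26500
500002000001 26500053000
500003000004500001 26500106000079500
500004000010000008000001 26500159000265000106000
500005000017500025000012500001 26500212000556500530000132500

√356 → a₀=18, period (1,6,1,1,2,…,6,1,36); ℓ=14 even so k=13
step 0: (18, 1)  from 18·(1,0) + (0,1)
step 1: (19, 1)  from 1·(18,1) + (1,0)
step 2: (132, 7)  from 6·(19,1) + (18,1)
…
step 5: (717, 38)  from 2·(283,15) + (151,8)
step 6: (1000, 53)  from 1·(717,38) + (283,15)
…
step 8: (9717, 515)  from 1·(8717,462) + (1000,53)
…
step 10: (37868, 2007)  from 1·(28151,1492) + (9717,515)
…
step 12: (433982, 23001)  from 6·(66019,3499) + (37868,2007)
step 13: (500001, 26500)  from 1·(433982,23001) + (66019,3499)
(x₁, y₁) = (500001, 26500);  500001² − 356·26500² = 1 ✓
(x_2, y_2) = (500001·500001 + 356·26500·26500, 500001·26500 + 26500·500001) = (500002000001, 26500053000)
(x_3, y_3) = (500001·500002000001 + 356·26500·26500053000, 500001·26500053000 + 26500·500002000001) = (500003000004500001, 26500106000079500)
(x_4, y_4) = (500001·500003000004500001 + 356·26500·26500106000079500, 500001·26500106000079500 + 26500·500003000004500001) = (500004000010000008000001, 26500159000265000106000)
(x_5, y_5) = (500001·500004000010000008000001 + 356·26500·26500159000265000106000, 500001·26500159000265000106000 + 26500·500004000010000008000001) = (500005000017500025000012500001, 26500212000556500530000132500)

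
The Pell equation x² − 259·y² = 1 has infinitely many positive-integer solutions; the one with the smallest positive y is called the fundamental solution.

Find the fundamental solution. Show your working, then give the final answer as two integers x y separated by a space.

d=259: √d = [16; 10,1,2,3,4,3,2,1,10,32] (ℓ=10, even), read p_9/q_9
k=0  a_k=16  p_k/q_k = 16/1
k=1  a_k=10  p_k/q_k = 161/10
k=2  a_k=1  p_k/q_k = 177/11
k=3  a_k=2  p_k/q_k = 515/32
k=4  a_k=3  p_k/q_k = 1722/107
k=5  a_k=4  p_k/q_k = 7403/460
k=6  a_k=3  p_k/q_k = 23931/1487
…
k=8  a_k=1  p_k/q_k = 79196/4921
k=9  a_k=10  p_k/q_k = 847225/52644
fundamental: x₁=847225, y₁=52644  (since 717790200625 − 259·2771390736 = 1)

847225 52644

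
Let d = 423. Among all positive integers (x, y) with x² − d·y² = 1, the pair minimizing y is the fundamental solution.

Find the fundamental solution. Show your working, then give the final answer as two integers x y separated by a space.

4607 224

[20; 1,1,3,4,3,1,1,40] for √423; ℓ=8 ⇒ convergent index 7
k=0  a_k=20  p_k/q_k = 20/1
…
k=4  a_k=4  p_k/q_k = 617/30
…
k=6  a_k=1  p_k/q_k = 2612/127
k=7  a_k=1  p_k/q_k = 4607/224
(x₁, y₁) = (4607, 224);  4607² − 423·224² = 1 ✓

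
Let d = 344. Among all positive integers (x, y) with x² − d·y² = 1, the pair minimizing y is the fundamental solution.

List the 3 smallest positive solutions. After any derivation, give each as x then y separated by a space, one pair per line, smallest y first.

[18; 1,1,4,1,3,1,4,1,1,36] for √344; ℓ=10 ⇒ convergent index 9
k=0  a_k=18  p_k/q_k = 18/1
k=1  a_k=1  p_k/q_k = 19/1
k=2  a_k=1  p_k/q_k = 37/2
k=3  a_k=4  p_k/q_k = 167/9
k=4  a_k=1  p_k/q_k = 204/11
…
k=6  a_k=1  p_k/q_k = 983/53
…
k=8  a_k=1  p_k/q_k = 5694/307
k=9  a_k=1  p_k/q_k = 10405/561
→ (10405, 561).  Check: 10405²=108264025, 344·561²=108264024, difference 1.
(10405+561√344)^2 = 216528049 + 11674410√344
(10405+561√344)^3 = 4505948689285 + 242944471539√344

10405 561
216528049 11674410
4505948689285 242944471539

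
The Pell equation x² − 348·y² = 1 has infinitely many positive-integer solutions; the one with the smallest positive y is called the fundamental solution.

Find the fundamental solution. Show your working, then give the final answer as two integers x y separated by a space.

d=348: √d = [18; 1,1,1,8,1,1,1,36] (ℓ=8, even), read p_7/q_7
a_0=18:  p_0=18·1+0=18,  q_0=18·0+1=1
…
a_2=1:  p_2=1·19+18=37,  q_2=1·1+1=2
…
a_5=1:  p_5=1·485+56=541,  q_5=1·26+3=29
a_6=1:  p_6=1·541+485=1026,  q_6=1·29+26=55
a_7=1:  p_7=1·1026+541=1567,  q_7=1·55+29=84
→ (1567, 84).  Check: 1567²=2455489, 348·84²=2455488, difference 1.

1567 84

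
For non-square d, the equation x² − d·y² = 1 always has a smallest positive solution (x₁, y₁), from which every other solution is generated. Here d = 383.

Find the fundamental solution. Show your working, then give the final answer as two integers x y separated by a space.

[19; 1,1,3,19,3,1,1,38] for √383; ℓ=8 ⇒ convergent index 7
a_0=19:  p_0=19·1+0=19,  q_0=19·0+1=1
a_1=1:  p_1=1·19+1=20,  q_1=1·1+0=1
a_2=1:  p_2=1·20+19=39,  q_2=1·1+1=2
…
a_4=19:  p_4=19·137+39=2642,  q_4=19·7+2=135
a_5=3:  p_5=3·2642+137=8063,  q_5=3·135+7=412
a_6=1:  p_6=1·8063+2642=10705,  q_6=1·412+135=547
a_7=1:  p_7=1·10705+8063=18768,  q_7=1·547+412=959
fundamental: x₁=18768, y₁=959  (since 352237824 − 383·919681 = 1)

18768 959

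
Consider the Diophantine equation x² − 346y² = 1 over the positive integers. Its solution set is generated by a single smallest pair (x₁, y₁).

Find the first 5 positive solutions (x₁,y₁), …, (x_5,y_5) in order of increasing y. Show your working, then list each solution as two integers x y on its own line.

17299 930
598510801 32176140
20707276675699 1113230090790
716430357827323201 38515534648976280
24787057499402451432499 1332560466672051244650

d=346: √d = [18; 1,1,1,1,36] (ℓ=5, odd), read p_9/q_9
k=0  a_k=18  p_k/q_k = 18/1
…
k=4  a_k=1  p_k/q_k = 93/5
k=5  a_k=36  p_k/q_k = 3404/183
k=6  a_k=1  p_k/q_k = 3497/188
k=7  a_k=1  p_k/q_k = 6901/371
k=8  a_k=1  p_k/q_k = 10398/559
k=9  a_k=1  p_k/q_k = 17299/930
→ (17299, 930).  Check: 17299²=299255401, 346·930²=299255400, difference 1.
(17299+930√346)^2 = 598510801 + 32176140√346
(17299+930√346)^3 = 20707276675699 + 1113230090790√346
(17299+930√346)^4 = 716430357827323201 + 38515534648976280√346
(17299+930√346)^5 = 24787057499402451432499 + 1332560466672051244650√346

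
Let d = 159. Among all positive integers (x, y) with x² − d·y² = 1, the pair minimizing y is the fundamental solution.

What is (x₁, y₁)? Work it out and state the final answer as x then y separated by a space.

1324 105

√159 → a₀=12, period (1,1,1,1,3,1,1,1,1,24); ℓ=10 even so k=9
i=0: a=12 ⇒ p=12, q=1
i=1: a=1 ⇒ p=13, q=1
i=2: a=1 ⇒ p=25, q=2
…
i=4: a=1 ⇒ p=63, q=5
i=5: a=3 ⇒ p=227, q=18
i=6: a=1 ⇒ p=290, q=23
…
i=8: a=1 ⇒ p=807, q=64
i=9: a=1 ⇒ p=1324, q=105
fundamental: x₁=1324, y₁=105  (since 1752976 − 159·11025 = 1)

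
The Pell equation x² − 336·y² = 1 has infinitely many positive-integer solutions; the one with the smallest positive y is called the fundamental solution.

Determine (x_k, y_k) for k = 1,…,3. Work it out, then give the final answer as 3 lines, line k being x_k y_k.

55 3
6049 330
665335 36297

[18; 3,36] for √336; ℓ=2 ⇒ convergent index 1
step 0: (18, 1)  from 18·(1,0) + (0,1)
step 1: (55, 3)  from 3·(18,1) + (1,0)
→ (55, 3).  Check: 55²=3025, 336·3²=3024, difference 1.
(55+3√336)^2 = 6049 + 330√336
(55+3√336)^3 = 665335 + 36297√336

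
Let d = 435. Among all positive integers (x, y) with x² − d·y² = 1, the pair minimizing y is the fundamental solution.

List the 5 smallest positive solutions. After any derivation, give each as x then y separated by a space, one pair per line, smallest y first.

146 7
42631 2044
12448106 596841
3634804321 174275528
1061350413626 50887857335

√435 → a₀=20, period (1,5,1,40); ℓ=4 even so k=3
step 0: (20, 1)  from 20·(1,0) + (0,1)
step 1: (21, 1)  from 1·(20,1) + (1,0)
step 2: (125, 6)  from 5·(21,1) + (20,1)
step 3: (146, 7)  from 1·(125,6) + (21,1)
→ (146, 7).  Check: 146²=21316, 435·7²=21315, difference 1.
k=2:  x_2 = 146·146+435·7·7 = 42631,  y_2 = 146·7+7·146 = 2044
k=3:  x_3 = 146·42631+435·7·2044 = 12448106,  y_3 = 146·2044+7·42631 = 596841
k=4:  x_4 = 146·12448106+435·7·596841 = 3634804321,  y_4 = 146·596841+7·12448106 = 174275528
k=5:  x_5 = 146·3634804321+435·7·174275528 = 1061350413626,  y_5 = 146·174275528+7·3634804321 = 50887857335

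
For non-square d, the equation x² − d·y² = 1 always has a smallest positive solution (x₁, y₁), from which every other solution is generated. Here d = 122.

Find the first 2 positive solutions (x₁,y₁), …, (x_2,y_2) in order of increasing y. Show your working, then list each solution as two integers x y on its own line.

243 22
118097 10692

d=122: √d = [11; 22] (ℓ=1, odd), read p_1/q_1
step 0: (11, 1)  from 11·(1,0) + (0,1)
step 1: (243, 22)  from 22·(11,1) + (1,0)
(x₁, y₁) = (243, 22);  243² − 122·22² = 1 ✓
(x_2, y_2) = (243·243 + 122·22·22, 243·22 + 22·243) = (118097, 10692)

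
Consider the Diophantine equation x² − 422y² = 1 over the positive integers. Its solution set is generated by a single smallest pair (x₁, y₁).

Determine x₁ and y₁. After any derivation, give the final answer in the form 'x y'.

[20; 1,1,5,2,1,…,1,1,40] for √422; ℓ=14 ⇒ convergent index 13
a_0=20:  p_0=20·1+0=20,  q_0=20·0+1=1
a_1=1:  p_1=1·20+1=21,  q_1=1·1+0=1
a_2=1:  p_2=1·21+20=41,  q_2=1·1+1=2
…
a_5=1:  p_5=1·493+226=719,  q_5=1·24+11=35
a_6=3:  p_6=3·719+493=2650,  q_6=3·35+24=129
…
a_9=1:  p_9=1·163807+53719=217526,  q_9=1·7974+2615=10589
a_10=2:  p_10=2·217526+163807=598859,  q_10=2·10589+7974=29152
…
a_12=1:  p_12=1·3211821+598859=3810680,  q_12=1·156349+29152=185501
a_13=1:  p_13=1·3810680+3211821=7022501,  q_13=1·185501+156349=341850
→ (7022501, 341850).  Check: 7022501²=49315520295001, 422·341850²=49315520295000, difference 1.

7022501 341850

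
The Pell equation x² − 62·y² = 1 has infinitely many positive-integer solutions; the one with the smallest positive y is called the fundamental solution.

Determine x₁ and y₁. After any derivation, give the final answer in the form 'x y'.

d=62: √d = [7; 1,6,1,14] (ℓ=4, even), read p_3/q_3
step 0: (7, 1)  from 7·(1,0) + (0,1)
step 1: (8, 1)  from 1·(7,1) + (1,0)
step 2: (55, 7)  from 6·(8,1) + (7,1)
step 3: (63, 8)  from 1·(55,7) + (8,1)
→ (63, 8).  Check: 63²=3969, 62·8²=3968, difference 1.

63 8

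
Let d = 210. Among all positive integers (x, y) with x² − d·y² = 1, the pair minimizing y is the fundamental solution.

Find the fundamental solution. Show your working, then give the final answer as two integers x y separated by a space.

29 2

√210 → a₀=14, period (2,28); ℓ=2 even so k=1
step 0: (14, 1)  from 14·(1,0) + (0,1)
step 1: (29, 2)  from 2·(14,1) + (1,0)
(x₁, y₁) = (29, 2);  29² − 210·2² = 1 ✓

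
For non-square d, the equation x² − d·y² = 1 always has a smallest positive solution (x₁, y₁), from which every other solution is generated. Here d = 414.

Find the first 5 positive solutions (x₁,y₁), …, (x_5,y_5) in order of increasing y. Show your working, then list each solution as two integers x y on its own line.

24335 1196
1184384449 58209320
57643991108495 2833047603204
2805533046066067201 137884426789729360
136545293294391499564175 6710835049023080347996

√414 → a₀=20, period (2,1,7,2,7,1,2,40); ℓ=8 even so k=7
i=0: a=20 ⇒ p=20, q=1
…
i=6: a=1 ⇒ p=8444, q=415
i=7: a=2 ⇒ p=24335, q=1196
(x₁, y₁) = (24335, 1196);  24335² − 414·1196² = 1 ✓
k=2:  x_2 = 24335·24335+414·1196·1196 = 1184384449,  y_2 = 24335·1196+1196·24335 = 58209320
k=3:  x_3 = 24335·1184384449+414·1196·58209320 = 57643991108495,  y_3 = 24335·58209320+1196·1184384449 = 2833047603204
k=4:  x_4 = 24335·57643991108495+414·1196·2833047603204 = 2805533046066067201,  y_4 = 24335·2833047603204+1196·57643991108495 = 137884426789729360
k=5:  x_5 = 24335·2805533046066067201+414·1196·137884426789729360 = 136545293294391499564175,  y_5 = 24335·137884426789729360+1196·2805533046066067201 = 6710835049023080347996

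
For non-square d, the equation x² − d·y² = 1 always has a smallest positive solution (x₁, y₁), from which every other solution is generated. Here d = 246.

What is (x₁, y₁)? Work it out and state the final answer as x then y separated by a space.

88805 5662

d=246: √d = [15; 1,2,5,1,14,1,5,2,1,30] (ℓ=10, even), read p_9/q_9
a_0=15:  p_0=15·1+0=15,  q_0=15·0+1=1
a_1=1:  p_1=1·15+1=16,  q_1=1·1+0=1
…
a_8=2:  p_8=2·28028+4721=60777,  q_8=2·1787+301=3875
a_9=1:  p_9=1·60777+28028=88805,  q_9=1·3875+1787=5662
fundamental: x₁=88805, y₁=5662  (since 7886328025 − 246·32058244 = 1)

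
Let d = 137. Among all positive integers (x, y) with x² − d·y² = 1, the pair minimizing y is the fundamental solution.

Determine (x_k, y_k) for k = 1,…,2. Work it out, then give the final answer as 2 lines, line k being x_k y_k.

6083073 519712
74007554246657 6322892069952

d=137: √d = [11; 1,2,2,1,1,2,2,1,22] (ℓ=9, odd), read p_17/q_17
i=0: a=11 ⇒ p=11, q=1
i=1: a=1 ⇒ p=12, q=1
…
i=4: a=1 ⇒ p=117, q=10
i=5: a=1 ⇒ p=199, q=17
…
i=8: a=1 ⇒ p=1744, q=149
i=9: a=22 ⇒ p=39597, q=3383
i=10: a=1 ⇒ p=41341, q=3532
i=11: a=2 ⇒ p=122279, q=10447
i=12: a=2 ⇒ p=285899, q=24426
…
i=14: a=1 ⇒ p=694077, q=59299
…
i=16: a=2 ⇒ p=4286741, q=366241
i=17: a=1 ⇒ p=6083073, q=519712
fundamental: x₁=6083073, y₁=519712  (since 37003777123329 − 137·270100562944 = 1)
(x_2, y_2) = (6083073·6083073 + 137·519712·519712, 6083073·519712 + 519712·6083073) = (74007554246657, 6322892069952)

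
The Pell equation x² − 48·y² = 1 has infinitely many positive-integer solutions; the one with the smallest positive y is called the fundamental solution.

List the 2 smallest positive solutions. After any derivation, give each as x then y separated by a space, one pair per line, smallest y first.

[6; 1,12] for √48; ℓ=2 ⇒ convergent index 1
step 0: (6, 1)  from 6·(1,0) + (0,1)
step 1: (7, 1)  from 1·(6,1) + (1,0)
(x₁, y₁) = (7, 1);  7² − 48·1² = 1 ✓
n=2: (7,1)∘(7,1) = (7·7+48·1·1, 7·1+1·7) = (97,14)

7 1
97 14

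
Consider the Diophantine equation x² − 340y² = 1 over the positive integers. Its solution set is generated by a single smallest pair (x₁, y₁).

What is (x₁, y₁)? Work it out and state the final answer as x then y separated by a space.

285769 15498

√340 → a₀=18, period (2,3,1,1,1,…,3,2,36); ℓ=14 even so k=13
k=0  a_k=18  p_k/q_k = 18/1
…
k=2  a_k=3  p_k/q_k = 129/7
…
k=4  a_k=1  p_k/q_k = 295/16
k=5  a_k=1  p_k/q_k = 461/25
k=6  a_k=1  p_k/q_k = 756/41
k=7  a_k=8  p_k/q_k = 6509/353
…
k=11  a_k=1  p_k/q_k = 34813/1888
k=12  a_k=3  p_k/q_k = 125478/6805
k=13  a_k=2  p_k/q_k = 285769/15498
(x₁, y₁) = (285769, 15498);  285769² − 340·15498² = 1 ✓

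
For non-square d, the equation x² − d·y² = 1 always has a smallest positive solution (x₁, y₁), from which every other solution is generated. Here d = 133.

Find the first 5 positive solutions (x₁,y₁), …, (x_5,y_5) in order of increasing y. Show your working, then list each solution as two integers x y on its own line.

2588599 224460
13401689565601 1162073863080
69383200415647777399 6016286479789825380
359210566425477440164982401 31147506330593762303822160
1859704226076779569066850908714999 161256807479731348725343689282300

d=133: √d = [11; 1,1,7,5,1,…,1,1,22] (ℓ=16, even), read p_15/q_15
i=0: a=11 ⇒ p=11, q=1
…
i=5: a=1 ⇒ p=1061, q=92
i=6: a=1 ⇒ p=1949, q=169
…
i=8: a=2 ⇒ p=7969, q=691
i=9: a=1 ⇒ p=10979, q=952
…
i=11: a=1 ⇒ p=29927, q=2595
…
i=13: a=7 ⇒ p=1210008, q=104921
i=14: a=1 ⇒ p=1378591, q=119539
i=15: a=1 ⇒ p=2588599, q=224460
(x₁, y₁) = (2588599, 224460);  2588599² − 133·224460² = 1 ✓
(x_2, y_2) = (2588599·2588599 + 133·224460·224460, 2588599·224460 + 224460·2588599) = (13401689565601, 1162073863080)
(x_3, y_3) = (2588599·13401689565601 + 133·224460·1162073863080, 2588599·1162073863080 + 224460·13401689565601) = (69383200415647777399, 6016286479789825380)
(x_4, y_4) = (2588599·69383200415647777399 + 133·224460·6016286479789825380, 2588599·6016286479789825380 + 224460·69383200415647777399) = (359210566425477440164982401, 31147506330593762303822160)
(x_5, y_5) = (2588599·359210566425477440164982401 + 133·224460·31147506330593762303822160, 2588599·31147506330593762303822160 + 224460·359210566425477440164982401) = (1859704226076779569066850908714999, 161256807479731348725343689282300)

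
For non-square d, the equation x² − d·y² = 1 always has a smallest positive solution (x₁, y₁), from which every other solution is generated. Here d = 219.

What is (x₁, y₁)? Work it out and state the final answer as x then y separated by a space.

√219 = [14; 1,3,1,28, …], period ℓ=4 (even) → k=3
a_0=14:  p_0=14·1+0=14,  q_0=14·0+1=1
…
a_2=3:  p_2=3·15+14=59,  q_2=3·1+1=4
a_3=1:  p_3=1·59+15=74,  q_3=1·4+1=5
(x₁, y₁) = (74, 5);  74² − 219·5² = 1 ✓

74 5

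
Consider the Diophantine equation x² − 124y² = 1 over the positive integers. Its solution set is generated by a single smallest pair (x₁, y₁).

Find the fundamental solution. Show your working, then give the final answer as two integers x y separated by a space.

4620799 414960

d=124: √d = [11; 7,2,1,1,1,…,2,7,22] (ℓ=16, even), read p_15/q_15
k=0  a_k=11  p_k/q_k = 11/1
k=1  a_k=7  p_k/q_k = 78/7
k=2  a_k=2  p_k/q_k = 167/15
k=3  a_k=1  p_k/q_k = 245/22
…
k=5  a_k=1  p_k/q_k = 657/59
…
k=7  a_k=1  p_k/q_k = 3040/273
k=8  a_k=4  p_k/q_k = 14543/1306
…
k=10  a_k=3  p_k/q_k = 67292/6043
…
k=12  a_k=1  p_k/q_k = 152167/13665
k=13  a_k=1  p_k/q_k = 237042/21287
k=14  a_k=2  p_k/q_k = 626251/56239
k=15  a_k=7  p_k/q_k = 4620799/414960
→ (4620799, 414960).  Check: 4620799²=21351783398401, 124·414960²=21351783398400, difference 1.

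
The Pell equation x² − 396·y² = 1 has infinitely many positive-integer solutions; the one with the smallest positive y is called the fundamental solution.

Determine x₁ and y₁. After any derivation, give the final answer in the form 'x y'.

[19; 1,8,1,38] for √396; ℓ=4 ⇒ convergent index 3
a_0=19:  p_0=19·1+0=19,  q_0=19·0+1=1
…
a_2=8:  p_2=8·20+19=179,  q_2=8·1+1=9
a_3=1:  p_3=1·179+20=199,  q_3=1·9+1=10
fundamental: x₁=199, y₁=10  (since 39601 − 396·100 = 1)

199 10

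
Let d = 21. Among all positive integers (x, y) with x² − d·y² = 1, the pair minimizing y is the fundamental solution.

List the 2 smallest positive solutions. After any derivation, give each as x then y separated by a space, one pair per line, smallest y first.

[4; 1,1,2,1,1,8] for √21; ℓ=6 ⇒ convergent index 5
i=0: a=4 ⇒ p=4, q=1
…
i=2: a=1 ⇒ p=9, q=2
i=3: a=2 ⇒ p=23, q=5
i=4: a=1 ⇒ p=32, q=7
i=5: a=1 ⇒ p=55, q=12
→ (55, 12).  Check: 55²=3025, 21·12²=3024, difference 1.
n=2: (55,12)∘(55,12) = (55·55+21·12·12, 55·12+12·55) = (6049,1320)

55 12
6049 1320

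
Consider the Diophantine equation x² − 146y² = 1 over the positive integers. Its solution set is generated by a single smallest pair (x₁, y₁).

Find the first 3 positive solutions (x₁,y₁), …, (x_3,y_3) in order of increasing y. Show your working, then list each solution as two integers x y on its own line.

145 12
42049 3480
12194065 1009188

d=146: √d = [12; 12,24] (ℓ=2, even), read p_1/q_1
a_0=12:  p_0=12·1+0=12,  q_0=12·0+1=1
a_1=12:  p_1=12·12+1=145,  q_1=12·1+0=12
fundamental: x₁=145, y₁=12  (since 21025 − 146·144 = 1)
n=2: (145,12)∘(145,12) = (145·145+146·12·12, 145·12+12·145) = (42049,3480)
n=3: (42049,3480)∘(145,12) = (145·42049+146·12·3480, 145·3480+12·42049) = (12194065,1009188)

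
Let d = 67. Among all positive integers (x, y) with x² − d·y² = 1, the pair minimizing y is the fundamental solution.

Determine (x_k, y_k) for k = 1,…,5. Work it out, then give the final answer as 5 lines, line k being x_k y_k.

48842 5967
4771081927 582880428
466058366908226 56938091722785
45526445508292066657 5561940551265649512
4447205302565943872414162 543312600752895615207423

[8; 5,2,1,1,7,1,1,2,5,16] for √67; ℓ=10 ⇒ convergent index 9
i=0: a=8 ⇒ p=8, q=1
…
i=2: a=2 ⇒ p=90, q=11
i=3: a=1 ⇒ p=131, q=16
…
i=6: a=1 ⇒ p=1899, q=232
i=7: a=1 ⇒ p=3577, q=437
i=8: a=2 ⇒ p=9053, q=1106
i=9: a=5 ⇒ p=48842, q=5967
fundamental: x₁=48842, y₁=5967  (since 2385540964 − 67·35605089 = 1)
(48842+5967√67)^2 = 4771081927 + 582880428√67
(48842+5967√67)^3 = 466058366908226 + 56938091722785√67
(48842+5967√67)^4 = 45526445508292066657 + 5561940551265649512√67
(48842+5967√67)^5 = 4447205302565943872414162 + 543312600752895615207423√67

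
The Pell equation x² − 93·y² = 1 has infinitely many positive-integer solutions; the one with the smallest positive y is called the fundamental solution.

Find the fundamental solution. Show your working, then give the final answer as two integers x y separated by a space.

[9; 1,1,1,4,6,4,1,1,1,18] for √93; ℓ=10 ⇒ convergent index 9
a_0=9:  p_0=9·1+0=9,  q_0=9·0+1=1
a_1=1:  p_1=1·9+1=10,  q_1=1·1+0=1
a_2=1:  p_2=1·10+9=19,  q_2=1·1+1=2
…
a_5=6:  p_5=6·135+29=839,  q_5=6·14+3=87
a_6=4:  p_6=4·839+135=3491,  q_6=4·87+14=362
…
a_8=1:  p_8=1·4330+3491=7821,  q_8=1·449+362=811
a_9=1:  p_9=1·7821+4330=12151,  q_9=1·811+449=1260
→ (12151, 1260).  Check: 12151²=147646801, 93·1260²=147646800, difference 1.

12151 1260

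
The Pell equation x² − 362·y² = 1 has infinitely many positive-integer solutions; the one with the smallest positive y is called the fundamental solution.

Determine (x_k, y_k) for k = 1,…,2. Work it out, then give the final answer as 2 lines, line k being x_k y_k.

[19; 38] for √362; ℓ=1 ⇒ convergent index 1
step 0: (19, 1)  from 19·(1,0) + (0,1)
step 1: (723, 38)  from 38·(19,1) + (1,0)
(x₁, y₁) = (723, 38);  723² − 362·38² = 1 ✓
n=2: (723,38)∘(723,38) = (723·723+362·38·38, 723·38+38·723) = (1045457,54948)

723 38
1045457 54948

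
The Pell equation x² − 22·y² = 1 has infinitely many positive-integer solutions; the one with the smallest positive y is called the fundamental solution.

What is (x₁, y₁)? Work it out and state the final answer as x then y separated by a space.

[4; 1,2,4,2,1,8] for √22; ℓ=6 ⇒ convergent index 5
step 0: (4, 1)  from 4·(1,0) + (0,1)
step 1: (5, 1)  from 1·(4,1) + (1,0)
…
step 4: (136, 29)  from 2·(61,13) + (14,3)
step 5: (197, 42)  from 1·(136,29) + (61,13)
fundamental: x₁=197, y₁=42  (since 38809 − 22·1764 = 1)

197 42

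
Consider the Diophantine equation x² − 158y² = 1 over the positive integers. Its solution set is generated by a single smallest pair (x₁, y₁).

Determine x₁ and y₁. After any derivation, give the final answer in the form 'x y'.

√158 → a₀=12, period (1,1,3,12,3,1,1,24); ℓ=8 even so k=7
k=0  a_k=12  p_k/q_k = 12/1
k=1  a_k=1  p_k/q_k = 13/1
…
k=3  a_k=3  p_k/q_k = 88/7
…
k=6  a_k=1  p_k/q_k = 4412/351
k=7  a_k=1  p_k/q_k = 7743/616
→ (7743, 616).  Check: 7743²=59954049, 158·616²=59954048, difference 1.

7743 616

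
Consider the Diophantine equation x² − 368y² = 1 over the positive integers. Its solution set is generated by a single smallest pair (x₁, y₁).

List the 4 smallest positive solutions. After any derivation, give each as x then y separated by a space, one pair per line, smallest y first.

1151 60
2649601 138120
6099380351 317952180
14040770918401 731925780240

d=368: √d = [19; 5,2,5,38] (ℓ=4, even), read p_3/q_3
step 0: (19, 1)  from 19·(1,0) + (0,1)
…
step 2: (211, 11)  from 2·(96,5) + (19,1)
step 3: (1151, 60)  from 5·(211,11) + (96,5)
fundamental: x₁=1151, y₁=60  (since 1324801 − 368·3600 = 1)
k=2:  x_2 = 1151·1151+368·60·60 = 2649601,  y_2 = 1151·60+60·1151 = 138120
k=3:  x_3 = 1151·2649601+368·60·138120 = 6099380351,  y_3 = 1151·138120+60·2649601 = 317952180
k=4:  x_4 = 1151·6099380351+368·60·317952180 = 14040770918401,  y_4 = 1151·317952180+60·6099380351 = 731925780240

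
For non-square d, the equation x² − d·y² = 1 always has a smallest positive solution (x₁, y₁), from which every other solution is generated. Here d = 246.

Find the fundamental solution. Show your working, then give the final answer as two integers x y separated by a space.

d=246: √d = [15; 1,2,5,1,14,1,5,2,1,30] (ℓ=10, even), read p_9/q_9
i=0: a=15 ⇒ p=15, q=1
i=1: a=1 ⇒ p=16, q=1
i=2: a=2 ⇒ p=47, q=3
…
i=4: a=1 ⇒ p=298, q=19
…
i=7: a=5 ⇒ p=28028, q=1787
i=8: a=2 ⇒ p=60777, q=3875
i=9: a=1 ⇒ p=88805, q=5662
fundamental: x₁=88805, y₁=5662  (since 7886328025 − 246·32058244 = 1)

88805 5662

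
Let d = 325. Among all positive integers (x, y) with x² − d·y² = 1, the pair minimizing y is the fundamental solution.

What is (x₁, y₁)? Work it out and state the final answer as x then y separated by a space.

d=325: √d = [18; 36] (ℓ=1, odd), read p_1/q_1
step 0: (18, 1)  from 18·(1,0) + (0,1)
step 1: (649, 36)  from 36·(18,1) + (1,0)
→ (649, 36).  Check: 649²=421201, 325·36²=421200, difference 1.

649 36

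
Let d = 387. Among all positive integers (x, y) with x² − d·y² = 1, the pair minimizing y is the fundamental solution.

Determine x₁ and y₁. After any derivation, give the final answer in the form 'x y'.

3482 177

√387 → a₀=19, period (1,2,19,2,1,38); ℓ=6 even so k=5
step 0: (19, 1)  from 19·(1,0) + (0,1)
step 1: (20, 1)  from 1·(19,1) + (1,0)
step 2: (59, 3)  from 2·(20,1) + (19,1)
step 3: (1141, 58)  from 19·(59,3) + (20,1)
step 4: (2341, 119)  from 2·(1141,58) + (59,3)
step 5: (3482, 177)  from 1·(2341,119) + (1141,58)
→ (3482, 177).  Check: 3482²=12124324, 387·177²=12124323, difference 1.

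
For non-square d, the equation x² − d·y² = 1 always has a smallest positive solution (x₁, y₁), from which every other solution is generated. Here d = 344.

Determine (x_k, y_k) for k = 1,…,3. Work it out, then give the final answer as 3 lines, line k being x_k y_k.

10405 561
216528049 11674410
4505948689285 242944471539

√344 → a₀=18, period (1,1,4,1,3,1,4,1,1,36); ℓ=10 even so k=9
step 0: (18, 1)  from 18·(1,0) + (0,1)
step 1: (19, 1)  from 1·(18,1) + (1,0)
…
step 3: (167, 9)  from 4·(37,2) + (19,1)
step 4: (204, 11)  from 1·(167,9) + (37,2)
step 5: (779, 42)  from 3·(204,11) + (167,9)
step 6: (983, 53)  from 1·(779,42) + (204,11)
…
step 8: (5694, 307)  from 1·(4711,254) + (983,53)
step 9: (10405, 561)  from 1·(5694,307) + (4711,254)
(x₁, y₁) = (10405, 561);  10405² − 344·561² = 1 ✓
(10405+561√344)^2 = 216528049 + 11674410√344
(10405+561√344)^3 = 4505948689285 + 242944471539√344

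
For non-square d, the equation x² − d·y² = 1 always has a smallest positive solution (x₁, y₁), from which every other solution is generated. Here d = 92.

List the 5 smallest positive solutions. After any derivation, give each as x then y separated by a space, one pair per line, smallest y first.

1151 120
2649601 276240
6099380351 635904360
14040770918401 1463851560480
32321848554778751 3369785656320600

[9; 1,1,2,4,2,1,1,18] for √92; ℓ=8 ⇒ convergent index 7
step 0: (9, 1)  from 9·(1,0) + (0,1)
step 1: (10, 1)  from 1·(9,1) + (1,0)
…
step 6: (681, 71)  from 1·(470,49) + (211,22)
step 7: (1151, 120)  from 1·(681,71) + (470,49)
→ (1151, 120).  Check: 1151²=1324801, 92·120²=1324800, difference 1.
(x_2, y_2) = (1151·1151 + 92·120·120, 1151·120 + 120·1151) = (2649601, 276240)
(x_3, y_3) = (1151·2649601 + 92·120·276240, 1151·276240 + 120·2649601) = (6099380351, 635904360)
(x_4, y_4) = (1151·6099380351 + 92·120·635904360, 1151·635904360 + 120·6099380351) = (14040770918401, 1463851560480)
(x_5, y_5) = (1151·14040770918401 + 92·120·1463851560480, 1151·1463851560480 + 120·14040770918401) = (32321848554778751, 3369785656320600)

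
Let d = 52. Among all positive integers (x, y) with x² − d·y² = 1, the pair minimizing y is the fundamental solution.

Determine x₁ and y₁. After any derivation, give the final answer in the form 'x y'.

[7; 4,1,2,1,4,14] for √52; ℓ=6 ⇒ convergent index 5
a_0=7:  p_0=7·1+0=7,  q_0=7·0+1=1
a_1=4:  p_1=4·7+1=29,  q_1=4·1+0=4
a_2=1:  p_2=1·29+7=36,  q_2=1·4+1=5
…
a_4=1:  p_4=1·101+36=137,  q_4=1·14+5=19
a_5=4:  p_5=4·137+101=649,  q_5=4·19+14=90
(x₁, y₁) = (649, 90);  649² − 52·90² = 1 ✓

649 90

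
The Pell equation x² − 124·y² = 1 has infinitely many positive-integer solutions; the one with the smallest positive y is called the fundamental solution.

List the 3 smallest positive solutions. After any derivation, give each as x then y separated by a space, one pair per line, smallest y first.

4620799 414960
42703566796801 3834893506080
394649197502177907199 35440544156001500880

√124 = [11; 7,2,1,1,1,…,2,7,22, …], period ℓ=16 (even) → k=15
step 0: (11, 1)  from 11·(1,0) + (0,1)
…
step 2: (167, 15)  from 2·(78,7) + (11,1)
step 3: (245, 22)  from 1·(167,15) + (78,7)
step 4: (412, 37)  from 1·(245,22) + (167,15)
step 5: (657, 59)  from 1·(412,37) + (245,22)
step 6: (2383, 214)  from 3·(657,59) + (412,37)
step 7: (3040, 273)  from 1·(2383,214) + (657,59)
step 8: (14543, 1306)  from 4·(3040,273) + (2383,214)
…
step 10: (67292, 6043)  from 3·(17583,1579) + (14543,1306)
step 11: (84875, 7622)  from 1·(67292,6043) + (17583,1579)
step 12: (152167, 13665)  from 1·(84875,7622) + (67292,6043)
step 13: (237042, 21287)  from 1·(152167,13665) + (84875,7622)
step 14: (626251, 56239)  from 2·(237042,21287) + (152167,13665)
step 15: (4620799, 414960)  from 7·(626251,56239) + (237042,21287)
(x₁, y₁) = (4620799, 414960);  4620799² − 124·414960² = 1 ✓
(4620799+414960√124)^2 = 42703566796801 + 3834893506080√124
(4620799+414960√124)^3 = 394649197502177907199 + 35440544156001500880√124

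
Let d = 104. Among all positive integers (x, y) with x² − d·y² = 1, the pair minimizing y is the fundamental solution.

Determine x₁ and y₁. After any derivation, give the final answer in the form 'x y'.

√104 → a₀=10, period (5,20); ℓ=2 even so k=1
i=0: a=10 ⇒ p=10, q=1
i=1: a=5 ⇒ p=51, q=5
→ (51, 5).  Check: 51²=2601, 104·5²=2600, difference 1.

51 5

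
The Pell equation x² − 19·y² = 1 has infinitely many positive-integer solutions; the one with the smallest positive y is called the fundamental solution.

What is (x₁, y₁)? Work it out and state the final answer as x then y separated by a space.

√19 = [4; 2,1,3,1,2,8, …], period ℓ=6 (even) → k=5
k=0  a_k=4  p_k/q_k = 4/1
…
k=2  a_k=1  p_k/q_k = 13/3
…
k=4  a_k=1  p_k/q_k = 61/14
k=5  a_k=2  p_k/q_k = 170/39
→ (170, 39).  Check: 170²=28900, 19·39²=28899, difference 1.

170 39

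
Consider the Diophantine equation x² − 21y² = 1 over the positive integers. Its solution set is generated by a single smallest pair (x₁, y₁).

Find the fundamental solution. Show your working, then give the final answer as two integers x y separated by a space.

55 12

√21 = [4; 1,1,2,1,1,8, …], period ℓ=6 (even) → k=5
i=0: a=4 ⇒ p=4, q=1
…
i=2: a=1 ⇒ p=9, q=2
i=3: a=2 ⇒ p=23, q=5
i=4: a=1 ⇒ p=32, q=7
i=5: a=1 ⇒ p=55, q=12
→ (55, 12).  Check: 55²=3025, 21·12²=3024, difference 1.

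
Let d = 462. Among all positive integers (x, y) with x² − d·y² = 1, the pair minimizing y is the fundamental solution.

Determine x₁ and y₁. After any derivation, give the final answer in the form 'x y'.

√462 → a₀=21, period (2,42); ℓ=2 even so k=1
i=0: a=21 ⇒ p=21, q=1
i=1: a=2 ⇒ p=43, q=2
→ (43, 2).  Check: 43²=1849, 462·2²=1848, difference 1.

43 2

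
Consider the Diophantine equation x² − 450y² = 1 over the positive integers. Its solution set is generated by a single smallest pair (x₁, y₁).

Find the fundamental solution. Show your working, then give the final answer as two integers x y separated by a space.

19601 924

d=450: √d = [21; 4,1,2,4,2,1,4,42] (ℓ=8, even), read p_7/q_7
i=0: a=21 ⇒ p=21, q=1
…
i=2: a=1 ⇒ p=106, q=5
i=3: a=2 ⇒ p=297, q=14
i=4: a=4 ⇒ p=1294, q=61
i=5: a=2 ⇒ p=2885, q=136
i=6: a=1 ⇒ p=4179, q=197
i=7: a=4 ⇒ p=19601, q=924
(x₁, y₁) = (19601, 924);  19601² − 450·924² = 1 ✓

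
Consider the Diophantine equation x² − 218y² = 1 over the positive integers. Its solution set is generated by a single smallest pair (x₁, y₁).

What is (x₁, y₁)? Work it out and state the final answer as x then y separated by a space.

126003 8534

√218 → a₀=14, period (1,3,3,1,28); ℓ=5 odd so k=9
k=0  a_k=14  p_k/q_k = 14/1
…
k=6  a_k=1  p_k/q_k = 7471/506
k=7  a_k=3  p_k/q_k = 29633/2007
k=8  a_k=3  p_k/q_k = 96370/6527
k=9  a_k=1  p_k/q_k = 126003/8534
(x₁, y₁) = (126003, 8534);  126003² − 218·8534² = 1 ✓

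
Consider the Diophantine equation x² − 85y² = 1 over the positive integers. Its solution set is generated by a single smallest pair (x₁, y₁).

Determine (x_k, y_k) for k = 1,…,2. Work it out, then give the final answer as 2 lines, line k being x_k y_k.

[9; 4,1,1,4,18] for √85; ℓ=5 ⇒ convergent index 9
k=0  a_k=9  p_k/q_k = 9/1
k=1  a_k=4  p_k/q_k = 37/4
…
k=3  a_k=1  p_k/q_k = 83/9
…
k=5  a_k=18  p_k/q_k = 6887/747
k=6  a_k=4  p_k/q_k = 27926/3029
k=7  a_k=1  p_k/q_k = 34813/3776
k=8  a_k=1  p_k/q_k = 62739/6805
k=9  a_k=4  p_k/q_k = 285769/30996
fundamental: x₁=285769, y₁=30996  (since 81663921361 − 85·960752016 = 1)
n=2: (285769,30996)∘(285769,30996) = (285769·285769+85·30996·30996, 285769·30996+30996·285769) = (163327842721,17715391848)

285769 30996
163327842721 17715391848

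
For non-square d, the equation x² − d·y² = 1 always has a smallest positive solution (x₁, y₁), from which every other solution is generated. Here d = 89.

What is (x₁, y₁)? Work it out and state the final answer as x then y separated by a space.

500001 53000

[9; 2,3,3,2,18] for √89; ℓ=5 ⇒ convergent index 9
k=0  a_k=9  p_k/q_k = 9/1
k=1  a_k=2  p_k/q_k = 19/2
k=2  a_k=3  p_k/q_k = 66/7
…
k=5  a_k=18  p_k/q_k = 9217/977
k=6  a_k=2  p_k/q_k = 18934/2007
…
k=8  a_k=3  p_k/q_k = 216991/23001
k=9  a_k=2  p_k/q_k = 500001/53000
fundamental: x₁=500001, y₁=53000  (since 250001000001 − 89·2809000000 = 1)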